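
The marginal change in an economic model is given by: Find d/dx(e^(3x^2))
Chain rule: d/dx[e^u] = e^u · u' where u = 3x^2
u' = 6x

Answer: 6x·e^(3x^2)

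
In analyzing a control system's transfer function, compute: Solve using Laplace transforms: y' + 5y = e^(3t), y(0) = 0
Take L: sY - 0 + 5Y=1/(s-3)
Y(s + 5)=1/(s-3) + 0
Y=1/((s-3)(s + 5)) + 0/(s + 5)
Partial fractions: 1/((s-3)(s + 5))=(1/8)/(s-3) - (1/8)/(s + 5)
So Y=(1/8)/(s-3) - (1/8)/(s + 5)
Inverse Laplace transform (L^(-1){1/(s-3)}=e^(3t), L^(-1){1/(s + 5)}=e^(-5t)):

Answer: y(t)=(1/8)·e^(3t) - (1/8)·e^(-5t)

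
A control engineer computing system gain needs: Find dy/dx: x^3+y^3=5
Differentiate: 3x^2+3y^2·(dy/dx) = 0
dy/dx = -3x^2/(3y^2)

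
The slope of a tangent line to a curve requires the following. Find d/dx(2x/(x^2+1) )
Quotient rule: (f/g)' = (f'g - fg')/g²
f = 2x, f' = 2
g = x^2 + 1, g' = 2x

Answer: (2·(x^2 + 1) - 4x^2)/(x^2 + 1)²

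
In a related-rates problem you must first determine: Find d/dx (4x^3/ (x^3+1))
Quotient rule: (f/g)'=(f'g - fg')/g²
f=4x^3, f'=12x^2
g=x^3 + 1, g'=3x^2

Answer: (12x^2·(x^3 + 1) - 12x^5)/(x^3 + 1)²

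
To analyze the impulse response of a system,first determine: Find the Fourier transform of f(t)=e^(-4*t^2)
The Fourier transform of a Gaussian e^(-a * t^2) is sqrt(pi/a) * e^(-omega^2/(4a)).
With a=4: F(omega)=sqrt(pi)/2 * e^(-omega^2/16)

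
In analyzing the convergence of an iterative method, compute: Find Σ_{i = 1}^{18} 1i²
=1·n(n + 1)(2n + 1)/6=1·18·19·37/6=2109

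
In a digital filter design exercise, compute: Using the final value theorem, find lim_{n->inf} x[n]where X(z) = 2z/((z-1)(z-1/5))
Final value theorem: lim x[n] = lim_{z->1} (z-1) * X(z)
(z-1) * X(z) = 2z/(z-1/5)
As z->1: 2/(1 - 1/5) = 2/(4/5) = 5/2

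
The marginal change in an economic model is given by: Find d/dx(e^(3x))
Chain rule: d/dx[e^u] = e^u · u' where u = 3x
u' = 3

Answer: 3·e^(3x)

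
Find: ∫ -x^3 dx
Using power rule: ∫ -x^3 dx = -1/4 x^4+C = (-1/4)x^4+C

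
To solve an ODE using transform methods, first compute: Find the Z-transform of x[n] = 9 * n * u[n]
Z{n*u[n]}=z/(z-1)^2
By linearity: Z{9*n*u[n]}=9z/(z-1)^2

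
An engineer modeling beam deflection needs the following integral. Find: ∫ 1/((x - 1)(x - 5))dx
Partial fractions: 1/((x-1)(x-5))=A/(x-1) + B/(x-5)
A=-1/4, B=1/4
∫ [-1/4· 1/(x-1) + 1/4· 1/(x-5)] dx
=(1/4)[ln|x-5| - ln|x-1|] + C

Answer: (1/4)·ln|(x-5)/(x-1)| + C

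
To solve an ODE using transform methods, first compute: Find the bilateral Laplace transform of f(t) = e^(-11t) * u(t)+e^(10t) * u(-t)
For e^(-11t) * u(t): L = 1/(s + 11), Re(s) > -11
For e^(10t) * u(-t): L = -1/(s-10), Re(s) < 10
Combined: F(s) = 1/(s + 11) - 1/(s-10), -11 < Re(s) < 10

Answer: 1/(s + 11) - 1/(s-10), ROC: -11 < Re(s) < 10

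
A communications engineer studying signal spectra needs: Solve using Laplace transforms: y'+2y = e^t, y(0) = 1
Take L: sY - 1 + 2Y=1/(s-1)
Y(s + 2)=1/(s-1) + 1
Y=1/((s-1)(s + 2)) + 1/(s + 2)
Partial fractions: 1/((s-1)(s + 2))=(1/3)/(s-1) - (1/3)/(s + 2)
So Y=(1/3)/(s-1) + (2/3)/(s + 2)
Inverse Laplace transform (L^(-1){1/(s-1)}=e^t, L^(-1){1/(s + 2)}=e^(-2t)):

Answer: y(t)=(1/3)·e^t + (2/3)·e^(-2t)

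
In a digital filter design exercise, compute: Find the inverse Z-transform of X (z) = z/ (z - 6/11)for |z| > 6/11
Standard pair: z/(z-a) <-> a^n * u[n] for causal signals
With a=6/11: x[n]=(6/11)^n * u[n]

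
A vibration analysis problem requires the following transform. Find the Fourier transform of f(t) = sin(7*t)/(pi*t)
sin(W*t)/(pi*t) = (W/pi)*sinc(W*t/pi) is the impulse response of the ideal low-pass filter with cutoff W (here W = 7).
Its Fourier transform is a rectangular function:
F(omega) = 1 for |omega| < 7, 0 otherwise

Answer: rect(omega/14) [i.e., 1 for |omega| < 7, 0 otherwise]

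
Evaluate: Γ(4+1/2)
Γ(n + 1/2) = (2n)!√π/(4^n·n!)
= 40320√π/(256·24) = (105/16)·√π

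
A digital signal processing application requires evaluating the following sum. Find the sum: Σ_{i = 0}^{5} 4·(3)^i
Geometric series: S=a(1 - r^n)/(1 - r)
a=4, r=3, n=6
S=4(1-729)/-2=1456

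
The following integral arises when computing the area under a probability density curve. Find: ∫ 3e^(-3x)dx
Since d/dx[e^(-3x)]=-3e^(-3x), we get -1 e^(-3x)+C

Answer: -e^(-3x)+C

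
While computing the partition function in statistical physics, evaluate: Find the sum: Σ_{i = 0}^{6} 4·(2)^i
Geometric series: S=a(1 - r^n)/(1 - r)
a=4, r=2, n=7
S=4(1 - 128)/-1=508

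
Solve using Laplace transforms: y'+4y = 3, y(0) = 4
Take L of both sides: sY(s)-4+4Y(s) = 3/s
Y(s)(s+4) = 3/s+4
Y(s) = 3/(s(s+4))+4/(s+4)
Partial fractions: 3/(s(s+4)) = (3/4)/s - (3/4)/(s+4)
So Y(s) = (3/4)/s+(13/4)/(s+4)
Inverse transform (L^(-1){1/s} = 1, L^(-1){1/(s+4)} = e^(-4t)):

Answer: y(t) = 3/4+(13/4)·e^(-4t)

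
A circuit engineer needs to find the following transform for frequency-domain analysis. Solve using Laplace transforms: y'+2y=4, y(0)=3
Take L of both sides: sY(s)-3+2Y(s)=4/s
Y(s)(s+2)=4/s+3
Y(s)=4/(s(s+2))+3/(s+2)
Partial fractions: 4/(s(s+2))=2/s - 2/(s+2)
So Y(s)=2/s+1/(s+2)
Inverse transform (L^(-1){1/s}=1, L^(-1){1/(s+2)}=e^(-2t)):

Answer: y(t)=2+e^(-2t)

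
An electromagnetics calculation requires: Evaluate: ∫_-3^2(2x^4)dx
Step 1: Find antiderivative F(x) = (2/5)x^5
Step 2: F(2) - F(-3) = 64/5 - (-486/5) = 110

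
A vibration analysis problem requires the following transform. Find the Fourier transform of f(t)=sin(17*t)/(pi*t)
sin(W*t)/(pi*t) = (W/pi)*sinc(W*t/pi) is the impulse response of the ideal low-pass filter with cutoff W (here W = 17).
Its Fourier transform is a rectangular function:
F(omega) = 1 for |omega| < 17, 0 otherwise

Answer: rect(omega/34) [i.e., 1 for |omega| < 17, 0 otherwise]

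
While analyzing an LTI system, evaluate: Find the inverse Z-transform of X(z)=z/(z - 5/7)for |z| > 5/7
Standard pair: z/(z-a) <-> a^n*u[n] for causal signals
With a=5/7: x[n]=(5/7)^n*u[n]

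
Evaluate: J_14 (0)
J_n(0)=0 for all n > 0 (Bessel function of first kind)
J_14(0)=0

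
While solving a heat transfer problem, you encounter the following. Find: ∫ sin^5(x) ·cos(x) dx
Let u=sin(x), du=cos(x) dx
∫ u^5 du=u^6/6+C

Answer: sin^6(x)/6+C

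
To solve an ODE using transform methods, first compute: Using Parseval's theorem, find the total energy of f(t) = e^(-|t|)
Parseval's theorem: E=integral |f(t)|^2 dt=(1/2pi) integral |F(omega)|^2 domega
E=integral_{-inf}^{inf} e^(-2|t|) dt=2*integral_0^inf e^(-2t) dt=2/(2*1)=1/1

Answer: 1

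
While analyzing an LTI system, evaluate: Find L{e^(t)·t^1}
First shifting: L{e^(at)f(t)}=F(s-a)
L{t^1}=1/s^2
Shift s → s-1: 1/(s-1)^2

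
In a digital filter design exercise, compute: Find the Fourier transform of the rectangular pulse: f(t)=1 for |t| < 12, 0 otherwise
F(omega)=integral from -12 to 12 of e^(-j*omega*t) dt
=2*sin(12*omega)/omega=24*sinc(12*omega/pi)

Answer: 2*sin(12*omega)/omega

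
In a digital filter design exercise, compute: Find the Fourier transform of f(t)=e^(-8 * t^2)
The Fourier transform of a Gaussian e^(-a*t^2) is sqrt(pi/a)*e^(-omega^2/(4a)).
With a=8: F(omega)=sqrt(pi/8)*e^(-omega^2/32)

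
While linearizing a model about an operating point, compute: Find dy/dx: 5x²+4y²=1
Differentiate: 10x + 8y·(dy/dx)=0
dy/dx=-10x/(8y)=-(5/4)·(x/y)

Answer: dy/dx=-(5/4)·(x/y)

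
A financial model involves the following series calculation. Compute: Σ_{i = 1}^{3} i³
Using formula: Σ i^3=[n(n + 1)/2]²=[3·4/2]²=36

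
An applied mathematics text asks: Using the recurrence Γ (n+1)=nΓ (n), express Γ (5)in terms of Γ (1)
Γ(5)=4Γ(4)=4·3Γ(3)=...=4!·Γ(1)=24·Γ(1)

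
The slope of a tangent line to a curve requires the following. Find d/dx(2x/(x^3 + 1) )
Quotient rule: (f/g)' = (f'g - fg')/g²
f = 2x, f' = 2
g = x^3 + 1, g' = 3x^2

Answer: (2·(x^3 + 1) - 6x^3)/(x^3 + 1)²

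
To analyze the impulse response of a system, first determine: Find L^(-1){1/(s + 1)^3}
L^(-1){1/(s-a)^n} = t^(n-1)·e^(at)/(n-1)!
Here a = -1, n = 3: t^2·e^(-t)/2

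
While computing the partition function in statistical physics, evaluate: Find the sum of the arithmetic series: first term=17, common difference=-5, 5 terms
Last term: a_n=17+(5-1)·-5=-3
Sum=n(a_1+a_n)/2=5(17+(-3))/2=35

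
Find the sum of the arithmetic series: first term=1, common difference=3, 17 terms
Last term: a_n = 1 + (17 - 1)·3 = 49
Sum = n(a_1 + a_n)/2 = 17(1 + 49)/2 = 425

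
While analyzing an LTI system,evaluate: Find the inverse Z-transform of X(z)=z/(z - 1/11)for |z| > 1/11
Standard pair: z/(z-a) <-> a^n*u[n] for causal signals
With a = 1/11: x[n] = (1/11)^n*u[n]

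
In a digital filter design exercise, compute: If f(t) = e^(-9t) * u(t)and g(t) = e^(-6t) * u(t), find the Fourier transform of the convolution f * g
By the convolution theorem: F{f * g}=F(omega) * G(omega)
F(omega)=1/(9+j * omega), G(omega)=1/(6+j * omega)
F{f * g}=1/((9+j * omega)(6+j * omega))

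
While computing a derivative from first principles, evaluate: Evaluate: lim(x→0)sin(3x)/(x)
L'Hôpital (0/0): lim 3cos(3x)/1 = 3/1

Answer: 3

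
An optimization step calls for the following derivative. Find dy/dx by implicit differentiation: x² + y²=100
Differentiate both sides: 2x + 2y·(dy/dx)=0
Solve: dy/dx=-2x/(2y)=-x/y

Answer: dy/dx=-x/y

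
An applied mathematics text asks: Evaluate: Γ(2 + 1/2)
Γ(n + 1/2)=(2n)!√π/(4^n·n!)
=24√π/(16·2)=(3/4)·√π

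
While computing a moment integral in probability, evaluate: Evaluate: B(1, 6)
B(x,y)=Γ(x)Γ(y)/Γ(x+y)=(x-1)!(y-1)!/(x+y-1)!
B(1,6)=0!·5!/6!=1/6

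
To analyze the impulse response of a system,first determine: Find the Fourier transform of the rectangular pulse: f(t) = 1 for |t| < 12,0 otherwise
F(omega) = integral from -12 to 12 of e^(-j * omega * t) dt
= 2 * sin(12 * omega)/omega = 24 * sinc(12 * omega/pi)

Answer: 2 * sin(12 * omega)/omega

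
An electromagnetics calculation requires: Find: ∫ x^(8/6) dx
Power rule: ∫ x^(4/3) dx=x^(7/3)/(7/3)+C

Answer: (3/7)·x^(7/3)+C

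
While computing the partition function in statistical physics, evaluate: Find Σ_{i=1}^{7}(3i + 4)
=3·Σ i+4·7=3·28+28=112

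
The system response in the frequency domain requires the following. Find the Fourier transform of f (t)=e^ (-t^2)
The Fourier transform of a Gaussian e^(-t^2) is sqrt(pi) * e^(-omega^2/4).
With a = 1: F(omega) = sqrt(pi) * e^(-omega^2/4)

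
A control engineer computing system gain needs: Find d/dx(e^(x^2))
Chain rule: d/dx[e^u]=e^u · u' where u=x^2
u'=2x

Answer: 2x·e^(x^2)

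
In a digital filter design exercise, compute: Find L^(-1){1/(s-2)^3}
L^(-1){1/(s-a)^n} = t^(n-1)·e^(at)/(n-1)!
Here a = 2, n = 3: t^2·e^(2t)/2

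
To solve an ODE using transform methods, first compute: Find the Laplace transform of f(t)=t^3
L{t^n} = n!/s^(n + 1)
L{t^3} = 3!/s^4 = 6/s^4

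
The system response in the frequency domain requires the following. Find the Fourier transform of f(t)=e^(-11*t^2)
The Fourier transform of a Gaussian e^(-a*t^2) is sqrt(pi/a)*e^(-omega^2/(4a)).
With a = 11: F(omega) = sqrt(pi/11)*e^(-omega^2/44)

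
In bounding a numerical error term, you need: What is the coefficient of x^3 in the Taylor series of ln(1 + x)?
ln(1+x) = Σ (-1)^(n+1) x^n/n
Coefficient of x^3 = (-1)^4/3 = 1/3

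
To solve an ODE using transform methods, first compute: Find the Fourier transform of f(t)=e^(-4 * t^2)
The Fourier transform of a Gaussian e^(-a * t^2) is sqrt(pi/a) * e^(-omega^2/(4a)).
With a=4: F(omega)=sqrt(pi)/2 * e^(-omega^2/16)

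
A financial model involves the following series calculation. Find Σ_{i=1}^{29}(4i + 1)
= 4·Σ i+1·29 = 4·435+29 = 1769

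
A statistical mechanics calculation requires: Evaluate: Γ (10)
Γ(n)=(n-1)! for positive integers
Γ(10)=9!=362880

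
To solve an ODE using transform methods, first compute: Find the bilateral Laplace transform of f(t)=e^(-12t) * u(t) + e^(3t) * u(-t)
For e^(-12t)*u(t): L = 1/(s+12), Re(s) > -12
For e^(3t)*u(-t): L = -1/(s-3), Re(s) < 3
Combined: F(s) = 1/(s+12)-1/(s-3), -12 < Re(s) < 3

Answer: 1/(s+12)-1/(s-3), ROC: -12 < Re(s) < 3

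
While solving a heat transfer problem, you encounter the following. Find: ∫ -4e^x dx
Since d/dx[e^x]=+e^x, we get -4e^x+C

Answer: -4e^x+C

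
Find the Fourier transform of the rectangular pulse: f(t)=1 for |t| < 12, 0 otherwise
F(omega) = integral from -12 to 12 of e^(-j*omega*t) dt
= 2*sin(12*omega)/omega = 24*sinc(12*omega/pi)

Answer: 2*sin(12*omega)/omega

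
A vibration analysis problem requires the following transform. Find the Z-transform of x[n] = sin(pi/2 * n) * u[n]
Z{sin(w0*n)*u[n]} = z*sin(w0)/(z^2 - 2z*cos(w0) + 1)
With w0 = pi/2: X(z) = z*sin(pi/2)/(z^2 - 2z*cos(pi/2) + 1)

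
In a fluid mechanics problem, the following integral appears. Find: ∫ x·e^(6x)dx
Integration by parts: u = x, dv = e^(6x) dx
du = dx, v = e^(6x)/6
= x·e^(6x)/6 - ∫ e^(6x)/6 dx
= x·e^(6x)/6 - e^(6x)/36+C

Answer: e^(6x)(x/6-1/36)+C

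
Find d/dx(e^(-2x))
Chain rule: d/dx[e^u]=e^u · u' where u=-2x
u'=-2

Answer: -2·e^(-2x)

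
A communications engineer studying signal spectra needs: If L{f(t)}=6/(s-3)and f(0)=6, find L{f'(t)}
L{f'(t)} = s·F(s) - f(0) = 6s/(s-3) - 6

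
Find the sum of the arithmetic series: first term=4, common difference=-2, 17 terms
Last term: a_n = 4+(17-1)·-2 = -28
Sum = n(a_1+a_n)/2 = 17(4+(-28))/2 = -204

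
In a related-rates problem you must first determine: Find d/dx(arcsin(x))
d/dx[arcsin(u)]=u'/√(1-u²), u=x, u'=1

Answer: 1/√(1-x²)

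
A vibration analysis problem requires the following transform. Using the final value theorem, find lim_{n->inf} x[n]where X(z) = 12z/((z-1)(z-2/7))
Final value theorem: lim x[n] = lim_{z->1} (z-1)*X(z)
(z-1)*X(z) = 12z/(z-2/7)
As z->1: 12/(1 - 2/7) = 12/(5/7) = 84/5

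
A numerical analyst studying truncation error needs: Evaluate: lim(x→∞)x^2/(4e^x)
Apply L'Hôpital 2 times (∞/∞ each time):
Eventually get 2!/(4e^x) → 0

Answer: 0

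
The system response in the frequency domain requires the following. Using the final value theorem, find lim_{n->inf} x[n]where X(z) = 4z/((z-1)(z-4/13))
Final value theorem: lim x[n]=lim_{z->1} (z-1) * X(z)
(z-1) * X(z)=4z/(z-4/13)
As z->1: 4/(1-4/13)=4/(9/13)=52/9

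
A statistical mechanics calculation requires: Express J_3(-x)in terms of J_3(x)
For integer n: J_n(-x)=(-1)^n J_n(x)
With n=3: J_3(-x)=(-1)^3 J_3(x)=-J_3(x)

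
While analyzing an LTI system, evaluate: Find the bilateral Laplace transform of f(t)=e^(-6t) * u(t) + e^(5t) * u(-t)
For e^(-6t) * u(t): L=1/(s + 6), Re(s) > -6
For e^(5t) * u(-t): L=-1/(s-5), Re(s) < 5
Combined: F(s)=1/(s + 6) - 1/(s-5), -6 < Re(s) < 5

Answer: 1/(s + 6) - 1/(s-5), ROC: -6 < Re(s) < 5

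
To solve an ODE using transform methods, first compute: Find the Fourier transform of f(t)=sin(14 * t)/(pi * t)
sin(W * t)/(pi * t) = (W/pi) * sinc(W * t/pi) is the impulse response of the ideal low-pass filter with cutoff W (here W = 14).
Its Fourier transform is a rectangular function:
F(omega) = 1 for |omega| < 14, 0 otherwise

Answer: rect(omega/28) [i.e., 1 for |omega| < 14, 0 otherwise]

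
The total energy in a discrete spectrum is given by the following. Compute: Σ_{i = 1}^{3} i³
Using formula: Σ i^3=[n(n+1)/2]²=[3·4/2]²=36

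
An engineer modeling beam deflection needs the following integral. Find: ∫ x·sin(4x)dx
By parts: u=x, dv=sin(4x) dx
du=dx, v=-cos(4x)/4
=-x·cos(4x)/4 + sin(4x)/4² + C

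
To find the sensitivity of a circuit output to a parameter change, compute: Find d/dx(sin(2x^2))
Chain rule: d/dx[sin(u)] = cos(u)·u' where u = 2x^2
u' = 4x

Answer: 4x·cos(2x^2)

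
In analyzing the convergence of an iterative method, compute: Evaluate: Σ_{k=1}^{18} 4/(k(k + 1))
Partial fractions: 4/(k(k + 1))=4/k - 4/(k + 1)
Telescoping sum: 4(1 - 1/19)=4·18/19

Answer: 72/19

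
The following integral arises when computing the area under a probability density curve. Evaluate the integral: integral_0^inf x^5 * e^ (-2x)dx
This is a Gamma integral. Substitute u=2x (du=2 dx):
integral_0^inf x^5*e^(-2x) dx=(1/2^6) integral_0^inf u^5*e^(-u) du
=Gamma(6)/2^6=5!/2^6=120/64

Answer: 15/8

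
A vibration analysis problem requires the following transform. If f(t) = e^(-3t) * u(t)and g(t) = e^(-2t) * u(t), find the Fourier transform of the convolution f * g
By the convolution theorem: F{f * g} = F(omega) * G(omega)
F(omega) = 1/(3 + j * omega), G(omega) = 1/(2 + j * omega)
F{f * g} = 1/((3 + j * omega)(2 + j * omega))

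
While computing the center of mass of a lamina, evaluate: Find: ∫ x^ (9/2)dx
Power rule: ∫ x^(9/2) dx=x^(11/2)/(11/2)+C

Answer: (2/11)·x^(11/2)+C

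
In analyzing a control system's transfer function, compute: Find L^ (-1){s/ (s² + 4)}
L^(-1){s/(s² + w²)} = cos(wt)
Here w = 2

Answer: cos(2t)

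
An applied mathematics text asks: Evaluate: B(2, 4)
B(x,y)=Γ(x)Γ(y)/Γ(x + y)=(x-1)!(y-1)!/(x + y-1)!
B(2,4)=1!·3!/5!=1/20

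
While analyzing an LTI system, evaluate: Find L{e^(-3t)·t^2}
First shifting: L{e^(at)f(t)}=F(s-a)
L{t^2}=2/s^3
Shift s → s+3: 2/(s+3)^3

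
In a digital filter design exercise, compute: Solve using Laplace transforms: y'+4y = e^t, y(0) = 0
Take L: sY - 0 + 4Y=1/(s-1)
Y(s + 4)=1/(s-1) + 0
Y=1/((s-1)(s + 4)) + 0/(s + 4)
Partial fractions: 1/((s-1)(s + 4))=(1/5)/(s-1) - (1/5)/(s + 4)
So Y=(1/5)/(s-1) - (1/5)/(s + 4)
Inverse Laplace transform (L^(-1){1/(s-1)}=e^t, L^(-1){1/(s + 4)}=e^(-4t)):

Answer: y(t)=(1/5)·e^t - (1/5)·e^(-4t)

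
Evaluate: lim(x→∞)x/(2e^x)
Apply L'Hôpital 1 times (∞/∞ each time):
Eventually get 1!/(2e^x) → 0

Answer: 0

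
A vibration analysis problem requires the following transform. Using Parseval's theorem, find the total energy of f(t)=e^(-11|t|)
Parseval's theorem: E=integral |f(t)|^2 dt=(1/2pi) integral |F(omega)|^2 domega
E=integral_{-inf}^{inf} e^(-22|t|) dt=2*integral_0^inf e^(-22t) dt=2/(2*11)=1/11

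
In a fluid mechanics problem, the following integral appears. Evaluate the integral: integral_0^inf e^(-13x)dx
integral_0^inf e^(-13x) dx = [-1/13 * e^(-13x)]_0^inf
= 0 - (-1/13) = 1/13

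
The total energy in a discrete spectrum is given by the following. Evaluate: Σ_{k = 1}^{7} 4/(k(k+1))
Partial fractions: 4/(k(k+1)) = 4/k - 4/(k+1)
Telescoping sum: 4(1-1/8) = 4·7/8

Answer: 7/2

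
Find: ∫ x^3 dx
Using power rule: ∫ x^3 dx=1/4 x^4 + C=(1/4)x^4 + C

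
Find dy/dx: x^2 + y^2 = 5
Differentiate: 2x + 2y·(dy/dx)=0
dy/dx=-2x/(2y)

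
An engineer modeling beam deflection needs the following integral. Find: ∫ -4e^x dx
Since d/dx[e^x] = +e^x, we get -4e^x+C

Answer: -4e^x+C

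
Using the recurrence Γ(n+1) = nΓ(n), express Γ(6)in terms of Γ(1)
Γ(6) = 5Γ(5) = 5·4Γ(4) = ... = 5!·Γ(1) = 120·Γ(1)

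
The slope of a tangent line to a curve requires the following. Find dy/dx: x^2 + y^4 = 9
Differentiate: 2x + 4y^3·(dy/dx)=0
dy/dx=-2x/(4y^3)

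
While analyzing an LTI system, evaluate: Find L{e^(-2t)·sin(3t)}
First shifting: L{e^(at)f(t)} = F(s-a)
L{sin(3t)} = 3/(s² + 9)
Shift: 3/((s + 2)² + 9)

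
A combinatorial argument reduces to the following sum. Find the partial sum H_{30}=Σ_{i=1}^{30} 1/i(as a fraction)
H_30=1 + 1/2 + 1/3 + ... + 1/30
=9304682830147/2329089562800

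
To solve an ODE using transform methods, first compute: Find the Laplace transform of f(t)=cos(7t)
L{cos(wt)}=s/(s²+w²)
L{cos(7t)}=s/(s²+49)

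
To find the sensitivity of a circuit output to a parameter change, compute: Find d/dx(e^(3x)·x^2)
Product rule: (fg)'=f'g+fg'
f=e^(3x), f'=3·e^(3x)
g=x^2, g'=2x

Answer: 3·e^(3x)·x^2+2·e^(3x)·x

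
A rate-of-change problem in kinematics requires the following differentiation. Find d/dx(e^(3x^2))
Chain rule: d/dx[e^u]=e^u · u' where u=3x^2
u'=6x

Answer: 6x·e^(3x^2)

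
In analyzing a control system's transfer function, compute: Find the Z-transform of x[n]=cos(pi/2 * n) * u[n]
Z{cos(w0*n)*u[n]}=z(z - cos(w0))/(z^2 - 2z*cos(w0) + 1)
With w0=pi/2: X(z)=z(z - cos(pi/2))/(z^2 - 2z*cos(pi/2) + 1)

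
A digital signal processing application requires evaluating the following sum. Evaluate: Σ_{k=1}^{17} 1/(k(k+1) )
Partial fractions: 1/(k(k+1)) = 1/k - 1/(k+1)
Telescoping sum: 1(1-1/18) = 1·17/18

Answer: 17/18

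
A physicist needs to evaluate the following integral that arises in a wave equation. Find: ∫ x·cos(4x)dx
By parts: u=x, dv=cos(4x) dx
du=dx, v=sin(4x)/4
=x·sin(4x)/4+cos(4x)/4²+C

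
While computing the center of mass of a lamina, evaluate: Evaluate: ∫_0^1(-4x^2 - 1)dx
Step 1: Find antiderivative F(x) = (-4/3)x^3 - x
Step 2: F(1) - F(0) = -7/3 - (0) = -7/3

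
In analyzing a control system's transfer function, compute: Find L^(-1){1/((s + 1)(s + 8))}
Partial fractions: 1/((s + 1)(s + 8)) = A/(s + 1) + B/(s + 8)
Cover-up: A = 1/(s + 8)|_{s = -1} = 1/7; B = 1/(s + 1)|_{s = -8} = -1/7
L^(-1) = (1/7)e^(-t) - (1/7)e^(-8t)

Answer: (1/7)(e^(-t) - e^(-8t))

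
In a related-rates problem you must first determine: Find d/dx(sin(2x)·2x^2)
Product rule: (fg)'=f'g+fg'
f=sin(2x), f'=2·cos(2x)
g=2x^2, g'=4x

Answer: 4·cos(2x)·x^2+4·sin(2x)·x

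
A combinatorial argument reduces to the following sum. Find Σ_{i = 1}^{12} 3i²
=3·n(n+1)(2n+1)/6=3·12·13·25/6=1950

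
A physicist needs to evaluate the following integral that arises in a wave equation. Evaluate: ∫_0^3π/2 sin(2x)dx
Antiderivative: -cos(2x)/2
Evaluate at bounds: [-cos(2·3π/2)/2] - [-cos(2·0)/2]
=(-(-1) + (1))/2=1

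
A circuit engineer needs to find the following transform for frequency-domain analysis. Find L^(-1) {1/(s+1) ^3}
L^(-1){1/(s-a)^n} = t^(n-1)·e^(at)/(n-1)!
Here a = -1, n = 3: t^2·e^(-t)/2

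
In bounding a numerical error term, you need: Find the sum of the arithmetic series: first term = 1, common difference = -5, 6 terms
Last term: a_n = 1+(6-1)·-5 = -24
Sum = n(a_1+a_n)/2 = 6(1+(-24))/2 = -69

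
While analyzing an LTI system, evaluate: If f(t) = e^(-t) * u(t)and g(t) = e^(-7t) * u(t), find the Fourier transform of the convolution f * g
By the convolution theorem: F{f*g}=F(omega)*G(omega)
F(omega)=1/(1+j*omega), G(omega)=1/(7+j*omega)
F{f*g}=1/((1+j*omega)(7+j*omega))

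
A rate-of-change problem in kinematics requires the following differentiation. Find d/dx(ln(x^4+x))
Chain rule: d/dx[ln(u)]=u'/u where u=x^4+x
u'=4x^3+1

Answer: (4x^3+1)/(x^4+x)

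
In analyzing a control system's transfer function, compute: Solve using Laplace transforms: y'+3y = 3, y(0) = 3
Take L of both sides: sY(s)-3+3Y(s) = 3/s
Y(s)(s+3) = 3/s+3
Y(s) = 3/(s(s+3))+3/(s+3)
Partial fractions: 3/(s(s+3)) = 1/s - 1/(s+3)
So Y(s) = 1/s+2/(s+3)
Inverse transform (L^(-1){1/s} = 1, L^(-1){1/(s+3)} = e^(-3t)):

Answer: y(t) = 1+2·e^(-3t)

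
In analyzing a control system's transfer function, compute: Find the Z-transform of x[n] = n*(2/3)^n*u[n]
Using the property Z{n * a^n * u[n]}=az/(z-a)^2
With a=2/3: X(z)=(2/3)z/(z - 2/3)^2, |z| > 2/3

Answer: (2/3)z/(z - 2/3)^2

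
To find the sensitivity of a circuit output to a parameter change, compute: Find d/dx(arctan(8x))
d/dx[arctan(u)]=u'/(1 + u²), u=8x, u'=8

Answer: 8/(1 + 64x²)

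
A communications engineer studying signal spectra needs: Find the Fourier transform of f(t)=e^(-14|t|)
Using the standard pair: F{e^(-a|t|)} = 2a/(a^2+omega^2)
With a = 14: F(omega) = 28/(196+omega^2)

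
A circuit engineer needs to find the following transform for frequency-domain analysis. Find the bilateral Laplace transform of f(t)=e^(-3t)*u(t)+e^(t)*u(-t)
For e^(-3t)*u(t): L=1/(s+3), Re(s) > -3
For e^(t)*u(-t): L=-1/(s-1), Re(s) < 1
Combined: F(s)=1/(s+3)-1/(s-1), -3 < Re(s) < 1

Answer: 1/(s+3)-1/(s-1), ROC: -3 < Re(s) < 1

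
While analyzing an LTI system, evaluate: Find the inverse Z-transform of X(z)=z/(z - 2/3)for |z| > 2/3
Standard pair: z/(z-a) <-> a^n*u[n] for causal signals
With a = 2/3: x[n] = (2/3)^n*u[n]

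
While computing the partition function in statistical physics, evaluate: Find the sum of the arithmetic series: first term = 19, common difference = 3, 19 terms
Last term: a_n=19+(19-1)·3=73
Sum=n(a_1+a_n)/2=19(19+73)/2=874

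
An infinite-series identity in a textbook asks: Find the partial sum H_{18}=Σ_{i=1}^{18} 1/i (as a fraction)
H_18=1+1/2+1/3+...+1/18
=14274301/4084080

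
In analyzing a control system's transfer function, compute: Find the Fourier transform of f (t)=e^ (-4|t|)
Using the standard pair: F{e^(-a|t|)}=2a/(a^2 + omega^2)
With a=4: F(omega)=8/(16 + omega^2)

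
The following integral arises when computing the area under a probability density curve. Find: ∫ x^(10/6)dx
Power rule: ∫ x^(5/3) dx=x^(8/3)/(8/3)+C

Answer: (3/8)·x^(8/3)+C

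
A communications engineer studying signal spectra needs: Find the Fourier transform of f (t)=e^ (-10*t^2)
The Fourier transform of a Gaussian e^(-a*t^2) is sqrt(pi/a)*e^(-omega^2/(4a)).
With a = 10: F(omega) = sqrt(pi/10)*e^(-omega^2/40)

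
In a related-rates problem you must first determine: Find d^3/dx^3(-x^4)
Apply power rule 3 times:
d^1: -4x^3
d^2: -12x^2
d^3: -24x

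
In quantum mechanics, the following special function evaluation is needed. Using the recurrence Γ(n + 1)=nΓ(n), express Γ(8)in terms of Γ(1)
Γ(8)=7Γ(7)=7·6Γ(6)=...=7!·Γ(1)=5040·Γ(1)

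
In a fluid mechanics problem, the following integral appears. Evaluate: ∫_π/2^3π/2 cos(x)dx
Antiderivative: sin(x)
Evaluate at bounds: [sin(1·3π/2)/1] - [sin(1·π/2)/1]
= ((-1) - (1))/1 = -2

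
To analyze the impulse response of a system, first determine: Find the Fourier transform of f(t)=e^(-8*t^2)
The Fourier transform of a Gaussian e^(-a*t^2) is sqrt(pi/a)*e^(-omega^2/(4a)).
With a = 8: F(omega) = sqrt(pi/8)*e^(-omega^2/32)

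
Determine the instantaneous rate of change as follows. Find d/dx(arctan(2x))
d/dx[arctan(u)]=u'/(1 + u²), u=2x, u'=2

Answer: 2/(1 + 4x²)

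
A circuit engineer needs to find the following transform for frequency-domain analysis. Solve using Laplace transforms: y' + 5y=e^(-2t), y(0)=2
Take L: sY - 2+5Y = 1/(s+2)
Y(s+5) = 1/(s+2)+2
Y = 1/((s+2)(s+5))+2/(s+5)
Partial fractions: 1/((s+2)(s+5)) = (1/3)/(s+2) - (1/3)/(s+5)
So Y = (1/3)/(s+2)+(5/3)/(s+5)
Inverse Laplace transform (L^(-1){1/(s+2)} = e^(-2t), L^(-1){1/(s+5)} = e^(-5t)):

Answer: y(t) = (1/3)·e^(-2t)+(5/3)·e^(-5t)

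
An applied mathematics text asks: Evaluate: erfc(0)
erfc(x)=1 - erf(x); erfc(0)=1 - erf(0)=1 - 0=1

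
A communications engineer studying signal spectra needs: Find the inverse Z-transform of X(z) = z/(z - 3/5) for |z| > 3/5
Standard pair: z/(z-a) <-> a^n * u[n] for causal signals
With a=3/5: x[n]=(3/5)^n * u[n]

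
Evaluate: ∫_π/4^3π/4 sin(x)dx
Antiderivative: -cos(x)
Evaluate at bounds: [-cos(1·3π/4)/1] - [-cos(1·π/4)/1]
= (-(-√2/2)+(√2/2))/1 = √2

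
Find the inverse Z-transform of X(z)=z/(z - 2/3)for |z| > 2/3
Standard pair: z/(z-a) <-> a^n*u[n] for causal signals
With a=2/3: x[n]=(2/3)^n*u[n]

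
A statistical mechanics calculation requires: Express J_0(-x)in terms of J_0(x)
For integer n: J_n(-x)=(-1)^n J_n(x)
With n=0: J_0(-x)=(-1)^0 J_0(x)=J_0(x)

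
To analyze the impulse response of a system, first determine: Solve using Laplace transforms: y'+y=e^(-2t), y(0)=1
Take L: sY - 1 + Y=1/(s + 2)
Y(s + 1)=1/(s + 2) + 1
Y=1/((s + 2)(s + 1)) + 1/(s + 1)
Partial fractions: 1/((s + 2)(s + 1))=-1/(s + 2) + 1/(s + 1)
So Y=-1/(s + 2) + 2/(s + 1)
Inverse Laplace transform (L^(-1){1/(s + 2)}=e^(-2t), L^(-1){1/(s + 1)}=e^(-t)):

Answer: y(t)=-1·e^(-2t) + 2·e^(-t)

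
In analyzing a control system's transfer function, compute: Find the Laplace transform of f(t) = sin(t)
L{sin(wt)}=w/(s²+w²)
L{sin(t)}=1/(s²+1)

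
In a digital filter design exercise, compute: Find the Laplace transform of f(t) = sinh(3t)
L{sinh(at)} = a/(s²-a²)
L{sinh(3t)} = 3/(s²-9)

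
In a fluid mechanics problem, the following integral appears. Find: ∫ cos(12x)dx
Using substitution u=12x: ∫ cos(u) du/12=sin(u)/12+C

Answer: (1/12)sin(12x)+C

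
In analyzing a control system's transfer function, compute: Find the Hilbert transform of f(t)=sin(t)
The Hilbert transform shifts each frequency component by -pi/2.
H{sin(wt)}=-cos(wt)
With w=1: H{sin(t)}=-cos(t)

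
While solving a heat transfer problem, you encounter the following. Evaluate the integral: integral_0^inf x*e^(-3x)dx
This is a Gamma integral. Substitute u=3x (du=3 dx):
integral_0^inf x*e^(-3x) dx=(1/3^2) integral_0^inf u^1*e^(-u) du
=Gamma(2)/3^2=1!/3^2=1/9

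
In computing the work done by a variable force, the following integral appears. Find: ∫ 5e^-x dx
Since d/dx[e^-x]=- e^-x, we get -5e^-x+C

Answer: -5e^-x+C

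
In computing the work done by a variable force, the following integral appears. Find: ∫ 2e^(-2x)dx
Since d/dx[e^(-2x)]=-2e^(-2x), we get -1 e^(-2x) + C

Answer: -e^(-2x) + C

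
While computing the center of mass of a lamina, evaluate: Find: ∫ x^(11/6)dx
Power rule: ∫ x^(11/6) dx = x^(17/6)/(17/6)+C

Answer: (6/17)·x^(17/6)+C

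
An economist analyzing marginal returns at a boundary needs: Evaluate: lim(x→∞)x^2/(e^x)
Apply L'Hôpital 2 times (∞/∞ each time):
Eventually get 2!/(e^x) → 0

Answer: 0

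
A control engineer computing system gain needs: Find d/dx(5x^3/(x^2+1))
Quotient rule: (f/g)'=(f'g - fg')/g²
f=5x^3, f'=15x^2
g=x^2 + 1, g'=2x

Answer: (15x^2·(x^2 + 1) - 10x^4)/(x^2 + 1)²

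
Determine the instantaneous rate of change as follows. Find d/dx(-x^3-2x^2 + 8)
Power rule: d/dx(ax^n) = n·a·x^(n-1)
Term by term: -3·x^2 - 4·x

Answer: -3x^2 - 4x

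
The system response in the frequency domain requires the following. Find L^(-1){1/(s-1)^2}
L^(-1){1/(s-a)^n}=t^(n-1)·e^(at)/(n-1)!
Here a=1, n=2: t^1·e^(t)/1

Answer: t·e^(t)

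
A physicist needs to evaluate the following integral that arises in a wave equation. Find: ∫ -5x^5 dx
Using power rule: ∫ -5x^5 dx = -5/6 x^6 + C = (-5/6)x^6 + C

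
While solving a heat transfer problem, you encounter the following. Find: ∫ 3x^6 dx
Using power rule: ∫ 3x^6 dx = 3/7 x^7+C = (3/7)x^7+C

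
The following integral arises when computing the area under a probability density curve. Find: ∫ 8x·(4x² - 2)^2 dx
Let u = 4x² - 2, du = 8x dx
∫ u^2 du = u^3/3 + C

Answer: (4x² - 2)^3/3 + C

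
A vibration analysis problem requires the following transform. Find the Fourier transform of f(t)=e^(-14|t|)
Using the standard pair: F{e^(-a|t|)}=2a/(a^2 + omega^2)
With a=14: F(omega)=28/(196 + omega^2)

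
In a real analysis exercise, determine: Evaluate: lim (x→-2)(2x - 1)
Polynomial is continuous, so substitute x = -2:
2·(-2) - 1 = -5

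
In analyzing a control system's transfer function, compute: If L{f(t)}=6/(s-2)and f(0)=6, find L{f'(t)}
L{f'(t)} = s·F(s) - f(0) = 6s/(s-2)-6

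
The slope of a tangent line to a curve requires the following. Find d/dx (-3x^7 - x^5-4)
Power rule: d/dx(ax^n) = n·a·x^(n-1)
Term by term: -21·x^6 - 5·x^4

Answer: -21x^6 - 5x^4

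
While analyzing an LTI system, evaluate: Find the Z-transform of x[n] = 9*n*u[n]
Z{n*u[n]} = z/(z-1)^2
By linearity: Z{9*n*u[n]} = 9z/(z-1)^2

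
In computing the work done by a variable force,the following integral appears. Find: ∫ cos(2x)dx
Using substitution u = 2x: ∫ cos(u) du/2 = sin(u)/2 + C

Answer: (1/2)sin(2x) + C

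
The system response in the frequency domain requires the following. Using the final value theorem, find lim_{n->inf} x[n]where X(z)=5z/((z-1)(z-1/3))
Final value theorem: lim x[n] = lim_{z->1} (z-1) * X(z)
(z-1) * X(z) = 5z/(z-1/3)
As z->1: 5/(1 - 1/3) = 5/(2/3) = 15/2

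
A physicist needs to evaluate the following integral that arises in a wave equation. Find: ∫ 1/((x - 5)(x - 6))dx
Partial fractions: 1/((x-5)(x-6))=A/(x-5) + B/(x-6)
A=-1, B=1
∫ [-1· 1/(x-5) + 1· 1/(x-6)] dx
=(1)[ln|x-6| - ln|x-5|] + C

Answer: ln|(x-6)/(x-5)| + C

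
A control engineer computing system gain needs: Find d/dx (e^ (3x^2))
Chain rule: d/dx[e^u]=e^u · u' where u=3x^2
u'=6x

Answer: 6x·e^(3x^2)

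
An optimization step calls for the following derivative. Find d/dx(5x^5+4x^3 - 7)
Power rule: d/dx(ax^n)=n·a·x^(n-1)
Term by term: 25·x^4 + 12·x^2

Answer: 25x^4 + 12x^2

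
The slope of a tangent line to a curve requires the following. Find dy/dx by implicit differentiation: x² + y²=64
Differentiate both sides: 2x + 2y·(dy/dx) = 0
Solve: dy/dx = -2x/(2y) = -x/y

Answer: dy/dx = -x/y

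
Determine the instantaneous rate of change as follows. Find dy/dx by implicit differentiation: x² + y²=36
Differentiate both sides: 2x + 2y·(dy/dx)=0
Solve: dy/dx=-2x/(2y)=-x/y

Answer: dy/dx=-x/y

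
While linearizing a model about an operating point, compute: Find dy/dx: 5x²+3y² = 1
Differentiate: 10x+6y·(dy/dx) = 0
dy/dx = -10x/(6y) = -(5/3)·(x/y)

Answer: dy/dx = -(5/3)·(x/y)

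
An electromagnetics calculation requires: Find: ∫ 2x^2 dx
Using power rule: ∫ 2x^2 dx=2/3 x^3+C=(2/3)x^3+C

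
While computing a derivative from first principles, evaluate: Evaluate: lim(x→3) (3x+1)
Polynomial is continuous, so substitute x = 3:
3·3 + 1 = 10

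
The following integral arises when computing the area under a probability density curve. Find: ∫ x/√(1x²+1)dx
Let u = x²+1, du = 2x dx
∫ (1/2)·u^(-1/2) du = √u+C

Answer: √(x²+1)+C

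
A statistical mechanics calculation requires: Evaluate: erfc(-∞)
erfc(x) = 1 - erf(x); erfc(-∞) = 1 - erf(-∞) = 1 - (-1) = 2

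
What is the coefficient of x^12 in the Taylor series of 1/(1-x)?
1/(1-x) = Σ x^n for |x|<1
All coefficients are 1

Answer: 1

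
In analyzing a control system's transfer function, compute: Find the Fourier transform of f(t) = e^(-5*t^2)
The Fourier transform of a Gaussian e^(-a * t^2) is sqrt(pi/a) * e^(-omega^2/(4a)).
With a=5: F(omega)=sqrt(pi/5) * e^(-omega^2/20)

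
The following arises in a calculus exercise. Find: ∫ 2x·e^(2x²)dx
Let u=2x², du=4x dx
∫ (1/2)e^u du=e^u/2 + C

Answer: e^(2x²)/2 + C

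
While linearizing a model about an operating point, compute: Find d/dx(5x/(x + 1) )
Quotient rule: (f/g)'=(f'g - fg')/g²
f=5x, f'=5
g=x+1, g'=1

Answer: (5·(x+1)-5x)/(x+1)²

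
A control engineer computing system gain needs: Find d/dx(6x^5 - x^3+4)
Power rule: d/dx(ax^n)=n·a·x^(n-1)
Term by term: 30·x^4-3·x^2

Answer: 30x^4-3x^2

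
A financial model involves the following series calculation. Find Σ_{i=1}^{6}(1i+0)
=1·Σ i+0·6=1·21+0=21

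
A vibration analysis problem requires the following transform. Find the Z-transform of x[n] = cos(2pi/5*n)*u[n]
Z{cos(w0*n)*u[n]} = z(z - cos(w0))/(z^2-2z*cos(w0)+1)
With w0 = 2pi/5: X(z) = z(z - cos(2pi/5))/(z^2-2z*cos(2pi/5)+1)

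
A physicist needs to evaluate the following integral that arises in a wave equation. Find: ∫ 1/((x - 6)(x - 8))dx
Partial fractions: 1/((x-6)(x-8))=A/(x-6) + B/(x-8)
A=-1/2, B=1/2
∫ [-1/2· 1/(x-6) + 1/2· 1/(x-8)] dx
=(1/2)[ln|x-8| - ln|x-6|] + C

Answer: (1/2)·ln|(x-8)/(x-6)| + C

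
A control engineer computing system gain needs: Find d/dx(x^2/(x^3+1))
Quotient rule: (f/g)' = (f'g - fg')/g²
f = x^2, f' = 2x
g = x^3+1, g' = 3x^2

Answer: (2x·(x^3+1)-3x^4)/(x^3+1)²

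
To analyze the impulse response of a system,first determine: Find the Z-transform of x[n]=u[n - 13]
Using the time-shift property: Z{u[n-13]}=z^(-13) * z/(z-1)
=z^(-12)/(z-1)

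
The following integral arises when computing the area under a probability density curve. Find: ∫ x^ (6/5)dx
Power rule: ∫ x^(6/5) dx=x^(11/5)/(11/5) + C

Answer: (5/11)·x^(11/5) + C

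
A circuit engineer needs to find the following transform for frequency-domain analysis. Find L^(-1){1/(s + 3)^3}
L^(-1){1/(s-a)^n}=t^(n-1)·e^(at)/(n-1)!
Here a=-3, n=3: t^2·e^(-3t)/2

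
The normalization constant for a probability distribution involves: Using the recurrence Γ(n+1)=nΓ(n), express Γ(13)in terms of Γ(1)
Γ(13) = 12Γ(12) = 12·11Γ(11) = ... = 12!·Γ(1) = 479001600·Γ(1)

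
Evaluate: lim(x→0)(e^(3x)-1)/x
L'Hôpital (0/0): lim 3e^(3x)/1 = 3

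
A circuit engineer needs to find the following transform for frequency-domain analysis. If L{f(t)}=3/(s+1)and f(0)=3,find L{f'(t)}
L{f'(t)}=s·F(s) - f(0)=3s/(s + 1) - 3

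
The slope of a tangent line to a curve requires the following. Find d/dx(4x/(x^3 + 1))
Quotient rule: (f/g)'=(f'g - fg')/g²
f=4x, f'=4
g=x^3+1, g'=3x^2

Answer: (4·(x^3+1)-12x^3)/(x^3+1)²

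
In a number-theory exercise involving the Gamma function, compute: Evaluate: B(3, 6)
B(x,y) = Γ(x)Γ(y)/Γ(x+y) = (x-1)!(y-1)!/(x+y-1)!
B(3,6) = 2!·5!/8! = 1/168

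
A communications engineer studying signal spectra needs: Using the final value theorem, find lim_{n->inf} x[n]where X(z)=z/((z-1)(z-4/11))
Final value theorem: lim x[n] = lim_{z->1} (z-1)*X(z)
(z-1)*X(z) = z/(z-4/11)
As z->1: 1/(1 - 4/11) = 1/(7/11) = 11/7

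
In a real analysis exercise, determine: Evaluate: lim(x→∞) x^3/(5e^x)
Apply L'Hôpital 3 times (∞/∞ each time):
Eventually get 3!/(5e^x) → 0

Answer: 0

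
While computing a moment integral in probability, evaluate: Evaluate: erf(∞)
erf(∞)=1 (the error function converges to 1)

Answer: 1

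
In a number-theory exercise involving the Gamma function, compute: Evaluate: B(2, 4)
B(x,y)=Γ(x)Γ(y)/Γ(x + y)=(x-1)!(y-1)!/(x + y-1)!
B(2,4)=1!·3!/5!=1/20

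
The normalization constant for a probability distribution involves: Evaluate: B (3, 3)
B(x,y) = Γ(x)Γ(y)/Γ(x+y) = (x-1)!(y-1)!/(x+y-1)!
B(3,3) = 2!·2!/5! = 1/30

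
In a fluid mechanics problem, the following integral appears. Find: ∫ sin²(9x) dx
Using identity sin²(u)=(1 - cos(2u))/2:
∫ (1 - cos(18x))/2 dx=x/2 - sin(18x)/36 + C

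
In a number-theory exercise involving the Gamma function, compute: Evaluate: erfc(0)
erfc(x)=1 - erf(x); erfc(0)=1 - erf(0)=1 - 0=1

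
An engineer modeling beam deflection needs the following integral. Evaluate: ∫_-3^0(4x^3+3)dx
Step 1: Find antiderivative F(x)=x^4 + 3x
Step 2: F(0) - F(-3)=0 - (72)=-72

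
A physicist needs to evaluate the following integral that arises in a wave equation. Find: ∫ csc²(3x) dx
Since d/dx[-cot(3x)]=3csc²(3x), integral=-cot(3x)/3 + C

Answer: (-1/3)cot(3x) + C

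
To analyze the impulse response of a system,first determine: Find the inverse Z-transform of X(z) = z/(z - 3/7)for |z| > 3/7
Standard pair: z/(z-a) <-> a^n * u[n] for causal signals
With a=3/7: x[n]=(3/7)^n * u[n]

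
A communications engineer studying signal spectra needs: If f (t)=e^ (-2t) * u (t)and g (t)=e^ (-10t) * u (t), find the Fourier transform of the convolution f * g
By the convolution theorem: F{f*g} = F(omega)*G(omega)
F(omega) = 1/(2 + j*omega), G(omega) = 1/(10 + j*omega)
F{f*g} = 1/((2 + j*omega)(10 + j*omega))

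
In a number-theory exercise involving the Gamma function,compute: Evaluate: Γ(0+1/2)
Γ(1/2) = √π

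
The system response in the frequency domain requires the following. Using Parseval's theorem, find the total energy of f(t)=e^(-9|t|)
Parseval's theorem: E = integral |f(t)|^2 dt = (1/2pi) integral |F(omega)|^2 domega
E = integral_{-inf}^{inf} e^(-18|t|) dt = 2 * integral_0^inf e^(-18t) dt = 2/(2 * 9) = 1/9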